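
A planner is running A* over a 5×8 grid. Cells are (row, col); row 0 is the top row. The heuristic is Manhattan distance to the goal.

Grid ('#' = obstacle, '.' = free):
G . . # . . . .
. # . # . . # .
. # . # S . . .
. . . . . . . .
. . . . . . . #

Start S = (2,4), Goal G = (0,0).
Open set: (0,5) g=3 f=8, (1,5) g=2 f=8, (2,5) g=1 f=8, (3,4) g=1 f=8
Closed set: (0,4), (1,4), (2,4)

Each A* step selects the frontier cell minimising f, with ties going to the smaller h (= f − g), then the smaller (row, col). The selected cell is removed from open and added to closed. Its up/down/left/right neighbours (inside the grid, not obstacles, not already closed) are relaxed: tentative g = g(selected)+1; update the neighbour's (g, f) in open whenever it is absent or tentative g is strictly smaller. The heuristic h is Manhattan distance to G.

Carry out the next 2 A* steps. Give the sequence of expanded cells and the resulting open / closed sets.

step 1: expand (0,5) (f=8, h=5) → closed; open now [(0,6) g=4 f=10, (1,5) g=2 f=8, (2,5) g=1 f=8, (3,4) g=1 f=8]
step 2: expand (1,5) (f=8, h=6) → closed; open now [(0,6) g=4 f=10, (2,5) g=1 f=8, (3,4) g=1 f=8]

order=[(0,5) → (1,5)]; open=[(0,6) g=4 f=10, (2,5) g=1 f=8, (3,4) g=1 f=8]; closed=[(0,4), (0,5), (1,4), (1,5), (2,4)]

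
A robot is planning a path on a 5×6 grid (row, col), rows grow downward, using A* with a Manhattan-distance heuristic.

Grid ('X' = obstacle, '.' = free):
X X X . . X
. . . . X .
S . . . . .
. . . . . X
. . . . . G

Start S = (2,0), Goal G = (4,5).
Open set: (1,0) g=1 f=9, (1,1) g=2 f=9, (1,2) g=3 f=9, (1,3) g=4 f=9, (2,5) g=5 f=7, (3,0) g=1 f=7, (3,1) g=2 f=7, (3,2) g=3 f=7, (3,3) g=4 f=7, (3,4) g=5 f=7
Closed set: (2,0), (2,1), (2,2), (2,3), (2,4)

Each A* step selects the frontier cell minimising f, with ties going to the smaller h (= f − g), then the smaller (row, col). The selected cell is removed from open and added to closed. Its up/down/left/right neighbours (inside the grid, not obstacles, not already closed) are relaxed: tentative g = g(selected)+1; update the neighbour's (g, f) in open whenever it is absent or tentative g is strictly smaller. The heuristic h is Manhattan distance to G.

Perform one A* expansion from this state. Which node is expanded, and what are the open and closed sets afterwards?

expanded=(2,5); open=[(1,0) g=1 f=9, (1,1) g=2 f=9, (1,2) g=3 f=9, (1,3) g=4 f=9, (1,5) g=6 f=9, (3,0) g=1 f=7, (3,1) g=2 f=7, (3,2) g=3 f=7, (3,3) g=4 f=7, (3,4) g=5 f=7]; closed=[(2,0), (2,1), (2,2), (2,3), (2,4), (2,5)]

step 1: expand (2,5) (f=7, h=2) → closed; open now [(1,0) g=1 f=9, (1,1) g=2 f=9, (1,2) g=3 f=9, (1,3) g=4 f=9, (1,5) g=6 f=9, (3,0) g=1 f=7, (3,1) g=2 f=7, (3,2) g=3 f=7, (3,3) g=4 f=7, (3,4) g=5 f=7]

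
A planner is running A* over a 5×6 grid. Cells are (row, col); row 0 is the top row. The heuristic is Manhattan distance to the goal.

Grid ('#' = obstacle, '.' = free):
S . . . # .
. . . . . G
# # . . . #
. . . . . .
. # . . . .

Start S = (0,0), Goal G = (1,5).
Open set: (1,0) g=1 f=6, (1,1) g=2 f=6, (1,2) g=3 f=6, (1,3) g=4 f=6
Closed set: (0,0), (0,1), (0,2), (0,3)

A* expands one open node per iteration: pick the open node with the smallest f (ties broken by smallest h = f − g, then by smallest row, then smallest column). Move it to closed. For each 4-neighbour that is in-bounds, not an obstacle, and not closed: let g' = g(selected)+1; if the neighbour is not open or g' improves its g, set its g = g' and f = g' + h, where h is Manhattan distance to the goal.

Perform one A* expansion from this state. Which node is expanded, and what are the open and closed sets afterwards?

step 1: expand (1,3) (f=6, h=2) → closed; open now [(1,0) g=1 f=6, (1,1) g=2 f=6, (1,2) g=3 f=6, (1,4) g=5 f=6, (2,3) g=5 f=8]

expanded=(1,3); open=[(1,0) g=1 f=6, (1,1) g=2 f=6, (1,2) g=3 f=6, (1,4) g=5 f=6, (2,3) g=5 f=8]; closed=[(0,0), (0,1), (0,2), (0,3), (1,3)]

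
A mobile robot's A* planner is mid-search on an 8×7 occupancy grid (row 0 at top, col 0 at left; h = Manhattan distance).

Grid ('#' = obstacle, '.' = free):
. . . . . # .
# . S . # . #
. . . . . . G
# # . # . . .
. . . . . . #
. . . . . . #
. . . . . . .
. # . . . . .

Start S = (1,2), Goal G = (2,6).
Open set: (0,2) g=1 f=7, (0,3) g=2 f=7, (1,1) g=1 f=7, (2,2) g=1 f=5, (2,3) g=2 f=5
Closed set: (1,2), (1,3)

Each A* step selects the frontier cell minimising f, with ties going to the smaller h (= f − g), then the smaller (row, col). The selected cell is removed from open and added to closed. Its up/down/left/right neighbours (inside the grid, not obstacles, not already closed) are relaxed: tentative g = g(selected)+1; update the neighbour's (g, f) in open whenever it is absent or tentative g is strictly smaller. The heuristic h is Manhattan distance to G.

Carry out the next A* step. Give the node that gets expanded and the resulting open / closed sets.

step 1: expand (2,3) (f=5, h=3) → closed; open now [(0,2) g=1 f=7, (0,3) g=2 f=7, (1,1) g=1 f=7, (2,2) g=1 f=5, (2,4) g=3 f=5]

expanded=(2,3); open=[(0,2) g=1 f=7, (0,3) g=2 f=7, (1,1) g=1 f=7, (2,2) g=1 f=5, (2,4) g=3 f=5]; closed=[(1,2), (1,3), (2,3)]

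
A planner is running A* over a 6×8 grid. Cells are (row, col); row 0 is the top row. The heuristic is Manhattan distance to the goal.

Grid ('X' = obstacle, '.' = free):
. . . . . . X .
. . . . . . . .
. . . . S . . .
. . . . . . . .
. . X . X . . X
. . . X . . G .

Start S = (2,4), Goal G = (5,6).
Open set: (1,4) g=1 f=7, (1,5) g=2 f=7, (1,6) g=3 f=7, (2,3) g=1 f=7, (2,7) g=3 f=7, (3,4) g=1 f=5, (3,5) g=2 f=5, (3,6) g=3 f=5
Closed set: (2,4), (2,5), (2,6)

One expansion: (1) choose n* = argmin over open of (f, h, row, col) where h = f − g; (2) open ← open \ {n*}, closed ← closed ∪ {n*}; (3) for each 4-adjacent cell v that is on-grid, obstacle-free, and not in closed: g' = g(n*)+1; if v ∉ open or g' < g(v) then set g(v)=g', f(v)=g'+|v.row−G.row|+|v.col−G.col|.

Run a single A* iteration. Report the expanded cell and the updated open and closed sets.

step 1: expand (3,6) (f=5, h=2) → closed; open now [(1,4) g=1 f=7, (1,5) g=2 f=7, (1,6) g=3 f=7, (2,3) g=1 f=7, (2,7) g=3 f=7, (3,4) g=1 f=5, (3,5) g=2 f=5, (3,7) g=4 f=7, (4,6) g=4 f=5]

expanded=(3,6); open=[(1,4) g=1 f=7, (1,5) g=2 f=7, (1,6) g=3 f=7, (2,3) g=1 f=7, (2,7) g=3 f=7, (3,4) g=1 f=5, (3,5) g=2 f=5, (3,7) g=4 f=7, (4,6) g=4 f=5]; closed=[(2,4), (2,5), (2,6), (3,6)]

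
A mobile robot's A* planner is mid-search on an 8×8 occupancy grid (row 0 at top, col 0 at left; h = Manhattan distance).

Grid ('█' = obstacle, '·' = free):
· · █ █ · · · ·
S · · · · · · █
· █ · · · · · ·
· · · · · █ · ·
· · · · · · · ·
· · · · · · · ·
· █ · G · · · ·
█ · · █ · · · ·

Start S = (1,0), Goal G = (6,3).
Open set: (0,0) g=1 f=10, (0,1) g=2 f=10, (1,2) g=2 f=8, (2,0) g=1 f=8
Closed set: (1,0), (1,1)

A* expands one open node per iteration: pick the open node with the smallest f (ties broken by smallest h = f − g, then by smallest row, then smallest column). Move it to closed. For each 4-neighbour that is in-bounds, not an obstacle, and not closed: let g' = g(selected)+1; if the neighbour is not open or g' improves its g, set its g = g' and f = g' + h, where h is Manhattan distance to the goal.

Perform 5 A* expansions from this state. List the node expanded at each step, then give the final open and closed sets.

step 1: expand (1,2) (f=8, h=6) → closed; open now [(0,0) g=1 f=10, (0,1) g=2 f=10, (1,3) g=3 f=8, (2,0) g=1 f=8, (2,2) g=3 f=8]
step 2: expand (1,3) (f=8, h=5) → closed; open now [(0,0) g=1 f=10, (0,1) g=2 f=10, (1,4) g=4 f=10, (2,0) g=1 f=8, (2,2) g=3 f=8, (2,3) g=4 f=8]
step 3: expand (2,3) (f=8, h=4) → closed; open now [(0,0) g=1 f=10, (0,1) g=2 f=10, (1,4) g=4 f=10, (2,0) g=1 f=8, (2,2) g=3 f=8, (2,4) g=5 f=10, (3,3) g=5 f=8]
step 4: expand (3,3) (f=8, h=3) → closed; open now [(0,0) g=1 f=10, (0,1) g=2 f=10, (1,4) g=4 f=10, (2,0) g=1 f=8, (2,2) g=3 f=8, (2,4) g=5 f=10, (3,2) g=6 f=10, (3,4) g=6 f=10, (4,3) g=6 f=8]
step 5: expand (4,3) (f=8, h=2) → closed; open now [(0,0) g=1 f=10, (0,1) g=2 f=10, (1,4) g=4 f=10, (2,0) g=1 f=8, (2,2) g=3 f=8, (2,4) g=5 f=10, (3,2) g=6 f=10, (3,4) g=6 f=10, (4,2) g=7 f=10, (4,4) g=7 f=10, (5,3) g=7 f=8]

order=[(1,2) → (1,3) → (2,3) → (3,3) → (4,3)]; open=[(0,0) g=1 f=10, (0,1) g=2 f=10, (1,4) g=4 f=10, (2,0) g=1 f=8, (2,2) g=3 f=8, (2,4) g=5 f=10, (3,2) g=6 f=10, (3,4) g=6 f=10, (4,2) g=7 f=10, (4,4) g=7 f=10, (5,3) g=7 f=8]; closed=[(1,0), (1,1), (1,2), (1,3), (2,3), (3,3), (4,3)]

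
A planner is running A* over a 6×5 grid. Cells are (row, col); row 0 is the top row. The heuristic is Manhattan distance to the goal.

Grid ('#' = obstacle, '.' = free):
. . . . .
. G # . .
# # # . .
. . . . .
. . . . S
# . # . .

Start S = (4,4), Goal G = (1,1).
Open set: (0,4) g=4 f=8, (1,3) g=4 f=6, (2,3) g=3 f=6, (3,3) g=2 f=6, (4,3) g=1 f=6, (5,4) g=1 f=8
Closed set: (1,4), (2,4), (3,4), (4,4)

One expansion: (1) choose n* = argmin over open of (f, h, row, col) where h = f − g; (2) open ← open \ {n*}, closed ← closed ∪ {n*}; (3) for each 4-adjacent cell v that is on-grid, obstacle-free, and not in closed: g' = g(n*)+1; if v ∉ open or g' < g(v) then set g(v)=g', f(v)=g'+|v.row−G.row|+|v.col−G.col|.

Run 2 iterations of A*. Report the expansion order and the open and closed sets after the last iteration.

step 1: expand (1,3) (f=6, h=2) → closed; open now [(0,3) g=5 f=8, (0,4) g=4 f=8, (2,3) g=3 f=6, (3,3) g=2 f=6, (4,3) g=1 f=6, (5,4) g=1 f=8]
step 2: expand (2,3) (f=6, h=3) → closed; open now [(0,3) g=5 f=8, (0,4) g=4 f=8, (3,3) g=2 f=6, (4,3) g=1 f=6, (5,4) g=1 f=8]

order=[(1,3) → (2,3)]; open=[(0,3) g=5 f=8, (0,4) g=4 f=8, (3,3) g=2 f=6, (4,3) g=1 f=6, (5,4) g=1 f=8]; closed=[(1,3), (1,4), (2,3), (2,4), (3,4), (4,4)]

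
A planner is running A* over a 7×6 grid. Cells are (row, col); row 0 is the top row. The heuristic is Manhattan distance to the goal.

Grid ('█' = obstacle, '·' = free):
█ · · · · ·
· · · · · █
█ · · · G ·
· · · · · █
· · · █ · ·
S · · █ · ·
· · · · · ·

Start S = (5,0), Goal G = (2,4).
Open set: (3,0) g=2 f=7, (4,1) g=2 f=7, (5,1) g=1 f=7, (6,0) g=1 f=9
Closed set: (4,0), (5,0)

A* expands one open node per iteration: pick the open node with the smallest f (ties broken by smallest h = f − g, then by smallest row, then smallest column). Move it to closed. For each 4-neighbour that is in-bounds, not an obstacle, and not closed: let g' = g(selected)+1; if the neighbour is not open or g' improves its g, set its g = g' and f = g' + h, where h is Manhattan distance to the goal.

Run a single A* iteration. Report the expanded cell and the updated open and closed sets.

step 1: expand (3,0) (f=7, h=5) → closed; open now [(3,1) g=3 f=7, (4,1) g=2 f=7, (5,1) g=1 f=7, (6,0) g=1 f=9]

expanded=(3,0); open=[(3,1) g=3 f=7, (4,1) g=2 f=7, (5,1) g=1 f=7, (6,0) g=1 f=9]; closed=[(3,0), (4,0), (5,0)]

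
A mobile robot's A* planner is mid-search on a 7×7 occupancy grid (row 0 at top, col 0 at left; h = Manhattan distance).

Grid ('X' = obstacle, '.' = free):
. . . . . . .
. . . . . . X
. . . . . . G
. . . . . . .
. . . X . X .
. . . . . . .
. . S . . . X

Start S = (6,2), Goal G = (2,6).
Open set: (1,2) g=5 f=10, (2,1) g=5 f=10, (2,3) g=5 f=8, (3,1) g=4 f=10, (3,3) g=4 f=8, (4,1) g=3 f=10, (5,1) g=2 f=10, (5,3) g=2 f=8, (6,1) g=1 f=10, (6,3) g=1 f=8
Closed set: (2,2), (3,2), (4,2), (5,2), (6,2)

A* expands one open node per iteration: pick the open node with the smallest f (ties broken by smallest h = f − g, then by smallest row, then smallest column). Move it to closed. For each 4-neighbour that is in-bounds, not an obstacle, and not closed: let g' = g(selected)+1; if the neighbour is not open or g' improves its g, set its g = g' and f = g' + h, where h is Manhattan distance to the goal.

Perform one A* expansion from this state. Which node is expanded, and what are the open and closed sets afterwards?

expanded=(2,3); open=[(1,2) g=5 f=10, (1,3) g=6 f=10, (2,1) g=5 f=10, (2,4) g=6 f=8, (3,1) g=4 f=10, (3,3) g=4 f=8, (4,1) g=3 f=10, (5,1) g=2 f=10, (5,3) g=2 f=8, (6,1) g=1 f=10, (6,3) g=1 f=8]; closed=[(2,2), (2,3), (3,2), (4,2), (5,2), (6,2)]

step 1: expand (2,3) (f=8, h=3) → closed; open now [(1,2) g=5 f=10, (1,3) g=6 f=10, (2,1) g=5 f=10, (2,4) g=6 f=8, (3,1) g=4 f=10, (3,3) g=4 f=8, (4,1) g=3 f=10, (5,1) g=2 f=10, (5,3) g=2 f=8, (6,1) g=1 f=10, (6,3) g=1 f=8]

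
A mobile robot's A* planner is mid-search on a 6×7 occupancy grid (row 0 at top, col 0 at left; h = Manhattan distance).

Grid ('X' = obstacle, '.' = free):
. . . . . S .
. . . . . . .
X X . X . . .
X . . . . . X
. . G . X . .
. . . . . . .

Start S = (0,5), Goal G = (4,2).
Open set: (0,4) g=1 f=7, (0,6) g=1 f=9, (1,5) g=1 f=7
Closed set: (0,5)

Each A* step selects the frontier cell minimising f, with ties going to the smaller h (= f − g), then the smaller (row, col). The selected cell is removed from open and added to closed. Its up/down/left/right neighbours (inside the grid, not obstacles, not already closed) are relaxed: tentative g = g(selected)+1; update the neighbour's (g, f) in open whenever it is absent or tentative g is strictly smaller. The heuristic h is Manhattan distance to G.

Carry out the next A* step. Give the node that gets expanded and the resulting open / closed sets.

expanded=(0,4); open=[(0,3) g=2 f=7, (0,6) g=1 f=9, (1,4) g=2 f=7, (1,5) g=1 f=7]; closed=[(0,4), (0,5)]

step 1: expand (0,4) (f=7, h=6) → closed; open now [(0,3) g=2 f=7, (0,6) g=1 f=9, (1,4) g=2 f=7, (1,5) g=1 f=7]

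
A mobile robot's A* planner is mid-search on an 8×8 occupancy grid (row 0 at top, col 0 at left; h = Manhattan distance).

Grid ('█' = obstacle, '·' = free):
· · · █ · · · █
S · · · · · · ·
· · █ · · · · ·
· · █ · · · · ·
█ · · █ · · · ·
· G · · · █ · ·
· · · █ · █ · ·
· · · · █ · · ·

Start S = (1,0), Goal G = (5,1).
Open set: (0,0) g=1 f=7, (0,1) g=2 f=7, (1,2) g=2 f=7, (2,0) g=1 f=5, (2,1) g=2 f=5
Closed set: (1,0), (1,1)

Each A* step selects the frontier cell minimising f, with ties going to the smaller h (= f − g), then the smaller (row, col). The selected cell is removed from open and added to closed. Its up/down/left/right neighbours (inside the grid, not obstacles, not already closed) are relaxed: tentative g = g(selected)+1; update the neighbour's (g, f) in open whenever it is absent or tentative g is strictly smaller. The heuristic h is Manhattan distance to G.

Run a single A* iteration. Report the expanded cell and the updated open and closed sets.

step 1: expand (2,1) (f=5, h=3) → closed; open now [(0,0) g=1 f=7, (0,1) g=2 f=7, (1,2) g=2 f=7, (2,0) g=1 f=5, (3,1) g=3 f=5]

expanded=(2,1); open=[(0,0) g=1 f=7, (0,1) g=2 f=7, (1,2) g=2 f=7, (2,0) g=1 f=5, (3,1) g=3 f=5]; closed=[(1,0), (1,1), (2,1)]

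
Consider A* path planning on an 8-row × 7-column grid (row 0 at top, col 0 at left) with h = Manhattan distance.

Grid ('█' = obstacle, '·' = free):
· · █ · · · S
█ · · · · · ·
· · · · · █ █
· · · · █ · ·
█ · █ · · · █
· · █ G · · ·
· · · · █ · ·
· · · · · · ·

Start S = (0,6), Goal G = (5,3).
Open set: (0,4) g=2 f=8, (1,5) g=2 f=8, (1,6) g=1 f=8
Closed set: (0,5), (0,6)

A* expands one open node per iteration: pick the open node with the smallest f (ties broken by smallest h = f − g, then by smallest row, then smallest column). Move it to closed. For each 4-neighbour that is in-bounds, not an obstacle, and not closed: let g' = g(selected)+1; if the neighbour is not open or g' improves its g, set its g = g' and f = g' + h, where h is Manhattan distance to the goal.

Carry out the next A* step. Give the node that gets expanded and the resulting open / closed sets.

step 1: expand (0,4) (f=8, h=6) → closed; open now [(0,3) g=3 f=8, (1,4) g=3 f=8, (1,5) g=2 f=8, (1,6) g=1 f=8]

expanded=(0,4); open=[(0,3) g=3 f=8, (1,4) g=3 f=8, (1,5) g=2 f=8, (1,6) g=1 f=8]; closed=[(0,4), (0,5), (0,6)]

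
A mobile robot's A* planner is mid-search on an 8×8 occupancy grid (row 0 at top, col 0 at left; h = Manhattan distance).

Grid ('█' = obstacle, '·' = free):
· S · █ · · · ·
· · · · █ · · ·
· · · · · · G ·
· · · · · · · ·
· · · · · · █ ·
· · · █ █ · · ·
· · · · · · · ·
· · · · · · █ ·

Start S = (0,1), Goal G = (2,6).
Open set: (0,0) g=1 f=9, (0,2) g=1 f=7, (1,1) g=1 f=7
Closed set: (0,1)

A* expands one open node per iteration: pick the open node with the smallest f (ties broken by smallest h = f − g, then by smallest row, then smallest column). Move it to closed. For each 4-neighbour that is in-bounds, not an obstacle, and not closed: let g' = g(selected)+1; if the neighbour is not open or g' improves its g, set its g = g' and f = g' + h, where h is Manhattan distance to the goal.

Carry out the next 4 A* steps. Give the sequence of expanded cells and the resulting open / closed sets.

order=[(0,2) → (1,2) → (1,3) → (2,3)]; open=[(0,0) g=1 f=9, (1,1) g=1 f=7, (2,2) g=3 f=7, (2,4) g=5 f=7, (3,3) g=5 f=9]; closed=[(0,1), (0,2), (1,2), (1,3), (2,3)]

step 1: expand (0,2) (f=7, h=6) → closed; open now [(0,0) g=1 f=9, (1,1) g=1 f=7, (1,2) g=2 f=7]
step 2: expand (1,2) (f=7, h=5) → closed; open now [(0,0) g=1 f=9, (1,1) g=1 f=7, (1,3) g=3 f=7, (2,2) g=3 f=7]
step 3: expand (1,3) (f=7, h=4) → closed; open now [(0,0) g=1 f=9, (1,1) g=1 f=7, (2,2) g=3 f=7, (2,3) g=4 f=7]
step 4: expand (2,3) (f=7, h=3) → closed; open now [(0,0) g=1 f=9, (1,1) g=1 f=7, (2,2) g=3 f=7, (2,4) g=5 f=7, (3,3) g=5 f=9]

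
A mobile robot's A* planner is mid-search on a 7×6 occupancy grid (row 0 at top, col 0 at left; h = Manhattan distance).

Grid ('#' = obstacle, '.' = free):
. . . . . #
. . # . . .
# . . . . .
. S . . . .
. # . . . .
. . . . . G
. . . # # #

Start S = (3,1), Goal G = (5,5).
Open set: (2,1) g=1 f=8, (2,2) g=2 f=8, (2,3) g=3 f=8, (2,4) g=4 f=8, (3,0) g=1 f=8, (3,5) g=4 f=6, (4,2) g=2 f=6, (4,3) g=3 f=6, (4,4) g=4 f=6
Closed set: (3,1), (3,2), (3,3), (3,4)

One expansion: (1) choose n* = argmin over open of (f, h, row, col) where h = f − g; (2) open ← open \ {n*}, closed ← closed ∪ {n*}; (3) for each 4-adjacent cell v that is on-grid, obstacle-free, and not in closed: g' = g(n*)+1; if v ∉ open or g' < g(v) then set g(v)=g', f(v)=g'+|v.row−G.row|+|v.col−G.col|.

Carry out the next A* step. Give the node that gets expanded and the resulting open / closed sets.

step 1: expand (3,5) (f=6, h=2) → closed; open now [(2,1) g=1 f=8, (2,2) g=2 f=8, (2,3) g=3 f=8, (2,4) g=4 f=8, (2,5) g=5 f=8, (3,0) g=1 f=8, (4,2) g=2 f=6, (4,3) g=3 f=6, (4,4) g=4 f=6, (4,5) g=5 f=6]

expanded=(3,5); open=[(2,1) g=1 f=8, (2,2) g=2 f=8, (2,3) g=3 f=8, (2,4) g=4 f=8, (2,5) g=5 f=8, (3,0) g=1 f=8, (4,2) g=2 f=6, (4,3) g=3 f=6, (4,4) g=4 f=6, (4,5) g=5 f=6]; closed=[(3,1), (3,2), (3,3), (3,4), (3,5)]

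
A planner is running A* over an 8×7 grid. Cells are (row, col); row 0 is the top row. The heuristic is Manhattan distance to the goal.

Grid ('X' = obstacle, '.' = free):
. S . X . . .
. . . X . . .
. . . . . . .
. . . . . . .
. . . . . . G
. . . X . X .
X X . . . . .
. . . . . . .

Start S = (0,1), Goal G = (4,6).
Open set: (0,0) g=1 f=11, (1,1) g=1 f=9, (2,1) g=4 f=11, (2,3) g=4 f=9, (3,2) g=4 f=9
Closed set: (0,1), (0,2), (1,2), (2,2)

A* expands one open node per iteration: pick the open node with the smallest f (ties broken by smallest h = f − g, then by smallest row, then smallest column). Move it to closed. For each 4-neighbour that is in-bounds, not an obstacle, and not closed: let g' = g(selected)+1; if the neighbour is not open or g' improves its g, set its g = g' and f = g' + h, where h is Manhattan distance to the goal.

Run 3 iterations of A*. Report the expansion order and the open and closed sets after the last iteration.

order=[(2,3) → (2,4) → (2,5)]; open=[(0,0) g=1 f=11, (1,1) g=1 f=9, (1,4) g=6 f=11, (1,5) g=7 f=11, (2,1) g=4 f=11, (2,6) g=7 f=9, (3,2) g=4 f=9, (3,3) g=5 f=9, (3,4) g=6 f=9, (3,5) g=7 f=9]; closed=[(0,1), (0,2), (1,2), (2,2), (2,3), (2,4), (2,5)]

step 1: expand (2,3) (f=9, h=5) → closed; open now [(0,0) g=1 f=11, (1,1) g=1 f=9, (2,1) g=4 f=11, (2,4) g=5 f=9, (3,2) g=4 f=9, (3,3) g=5 f=9]
step 2: expand (2,4) (f=9, h=4) → closed; open now [(0,0) g=1 f=11, (1,1) g=1 f=9, (1,4) g=6 f=11, (2,1) g=4 f=11, (2,5) g=6 f=9, (3,2) g=4 f=9, (3,3) g=5 f=9, (3,4) g=6 f=9]
step 3: expand (2,5) (f=9, h=3) → closed; open now [(0,0) g=1 f=11, (1,1) g=1 f=9, (1,4) g=6 f=11, (1,5) g=7 f=11, (2,1) g=4 f=11, (2,6) g=7 f=9, (3,2) g=4 f=9, (3,3) g=5 f=9, (3,4) g=6 f=9, (3,5) g=7 f=9]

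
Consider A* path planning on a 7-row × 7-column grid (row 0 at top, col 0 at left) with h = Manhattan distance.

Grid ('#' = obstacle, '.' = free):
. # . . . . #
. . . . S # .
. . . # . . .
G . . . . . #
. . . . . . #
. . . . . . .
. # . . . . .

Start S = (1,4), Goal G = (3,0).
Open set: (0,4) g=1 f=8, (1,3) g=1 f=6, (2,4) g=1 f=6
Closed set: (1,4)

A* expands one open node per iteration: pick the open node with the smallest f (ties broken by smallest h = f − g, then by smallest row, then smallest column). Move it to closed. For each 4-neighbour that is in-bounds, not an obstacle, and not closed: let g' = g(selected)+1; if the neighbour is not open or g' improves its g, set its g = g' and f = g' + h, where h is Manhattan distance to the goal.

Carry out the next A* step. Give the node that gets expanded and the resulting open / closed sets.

step 1: expand (1,3) (f=6, h=5) → closed; open now [(0,3) g=2 f=8, (0,4) g=1 f=8, (1,2) g=2 f=6, (2,4) g=1 f=6]

expanded=(1,3); open=[(0,3) g=2 f=8, (0,4) g=1 f=8, (1,2) g=2 f=6, (2,4) g=1 f=6]; closed=[(1,3), (1,4)]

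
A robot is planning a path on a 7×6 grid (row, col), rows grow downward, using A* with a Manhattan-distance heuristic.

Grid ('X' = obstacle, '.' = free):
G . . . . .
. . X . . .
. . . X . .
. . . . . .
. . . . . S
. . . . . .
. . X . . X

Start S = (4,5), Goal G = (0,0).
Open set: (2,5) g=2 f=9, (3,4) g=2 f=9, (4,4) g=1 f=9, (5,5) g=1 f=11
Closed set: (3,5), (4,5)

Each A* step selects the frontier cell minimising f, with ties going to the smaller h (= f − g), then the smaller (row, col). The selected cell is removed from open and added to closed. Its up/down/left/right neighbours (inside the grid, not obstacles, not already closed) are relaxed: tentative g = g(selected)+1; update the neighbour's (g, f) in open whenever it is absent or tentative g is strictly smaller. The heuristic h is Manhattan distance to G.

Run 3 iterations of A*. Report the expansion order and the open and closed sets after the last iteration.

step 1: expand (2,5) (f=9, h=7) → closed; open now [(1,5) g=3 f=9, (2,4) g=3 f=9, (3,4) g=2 f=9, (4,4) g=1 f=9, (5,5) g=1 f=11]
step 2: expand (1,5) (f=9, h=6) → closed; open now [(0,5) g=4 f=9, (1,4) g=4 f=9, (2,4) g=3 f=9, (3,4) g=2 f=9, (4,4) g=1 f=9, (5,5) g=1 f=11]
step 3: expand (0,5) (f=9, h=5) → closed; open now [(0,4) g=5 f=9, (1,4) g=4 f=9, (2,4) g=3 f=9, (3,4) g=2 f=9, (4,4) g=1 f=9, (5,5) g=1 f=11]

order=[(2,5) → (1,5) → (0,5)]; open=[(0,4) g=5 f=9, (1,4) g=4 f=9, (2,4) g=3 f=9, (3,4) g=2 f=9, (4,4) g=1 f=9, (5,5) g=1 f=11]; closed=[(0,5), (1,5), (2,5), (3,5), (4,5)]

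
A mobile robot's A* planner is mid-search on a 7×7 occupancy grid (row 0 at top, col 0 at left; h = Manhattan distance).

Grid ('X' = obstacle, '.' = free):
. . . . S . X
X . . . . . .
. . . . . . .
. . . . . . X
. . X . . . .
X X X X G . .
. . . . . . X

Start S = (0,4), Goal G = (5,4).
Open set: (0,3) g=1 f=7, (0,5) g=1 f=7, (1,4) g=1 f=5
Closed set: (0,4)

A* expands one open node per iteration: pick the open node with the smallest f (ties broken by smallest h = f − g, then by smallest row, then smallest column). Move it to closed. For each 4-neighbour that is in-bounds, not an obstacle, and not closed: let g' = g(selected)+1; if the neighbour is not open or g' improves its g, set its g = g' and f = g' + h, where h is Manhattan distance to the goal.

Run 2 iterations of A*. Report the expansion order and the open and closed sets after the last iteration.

order=[(1,4) → (2,4)]; open=[(0,3) g=1 f=7, (0,5) g=1 f=7, (1,3) g=2 f=7, (1,5) g=2 f=7, (2,3) g=3 f=7, (2,5) g=3 f=7, (3,4) g=3 f=5]; closed=[(0,4), (1,4), (2,4)]

step 1: expand (1,4) (f=5, h=4) → closed; open now [(0,3) g=1 f=7, (0,5) g=1 f=7, (1,3) g=2 f=7, (1,5) g=2 f=7, (2,4) g=2 f=5]
step 2: expand (2,4) (f=5, h=3) → closed; open now [(0,3) g=1 f=7, (0,5) g=1 f=7, (1,3) g=2 f=7, (1,5) g=2 f=7, (2,3) g=3 f=7, (2,5) g=3 f=7, (3,4) g=3 f=5]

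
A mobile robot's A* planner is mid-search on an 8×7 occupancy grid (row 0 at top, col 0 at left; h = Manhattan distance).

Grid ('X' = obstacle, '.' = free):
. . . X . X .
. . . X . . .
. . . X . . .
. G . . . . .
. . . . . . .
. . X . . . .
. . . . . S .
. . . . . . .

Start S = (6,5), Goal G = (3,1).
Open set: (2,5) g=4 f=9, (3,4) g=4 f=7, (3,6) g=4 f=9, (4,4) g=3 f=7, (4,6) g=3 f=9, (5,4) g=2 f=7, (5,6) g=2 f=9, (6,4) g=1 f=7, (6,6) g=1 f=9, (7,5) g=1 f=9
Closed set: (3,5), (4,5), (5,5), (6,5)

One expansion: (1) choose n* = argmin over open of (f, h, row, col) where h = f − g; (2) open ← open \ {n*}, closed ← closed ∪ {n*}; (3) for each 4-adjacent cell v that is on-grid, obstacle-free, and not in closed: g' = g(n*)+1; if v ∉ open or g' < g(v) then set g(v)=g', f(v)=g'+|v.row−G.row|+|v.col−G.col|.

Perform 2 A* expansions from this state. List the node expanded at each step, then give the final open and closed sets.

order=[(3,4) → (3,3)]; open=[(2,4) g=5 f=9, (2,5) g=4 f=9, (3,2) g=6 f=7, (3,6) g=4 f=9, (4,3) g=6 f=9, (4,4) g=3 f=7, (4,6) g=3 f=9, (5,4) g=2 f=7, (5,6) g=2 f=9, (6,4) g=1 f=7, (6,6) g=1 f=9, (7,5) g=1 f=9]; closed=[(3,3), (3,4), (3,5), (4,5), (5,5), (6,5)]

step 1: expand (3,4) (f=7, h=3) → closed; open now [(2,4) g=5 f=9, (2,5) g=4 f=9, (3,3) g=5 f=7, (3,6) g=4 f=9, (4,4) g=3 f=7, (4,6) g=3 f=9, (5,4) g=2 f=7, (5,6) g=2 f=9, (6,4) g=1 f=7, (6,6) g=1 f=9, (7,5) g=1 f=9]
step 2: expand (3,3) (f=7, h=2) → closed; open now [(2,4) g=5 f=9, (2,5) g=4 f=9, (3,2) g=6 f=7, (3,6) g=4 f=9, (4,3) g=6 f=9, (4,4) g=3 f=7, (4,6) g=3 f=9, (5,4) g=2 f=7, (5,6) g=2 f=9, (6,4) g=1 f=7, (6,6) g=1 f=9, (7,5) g=1 f=9]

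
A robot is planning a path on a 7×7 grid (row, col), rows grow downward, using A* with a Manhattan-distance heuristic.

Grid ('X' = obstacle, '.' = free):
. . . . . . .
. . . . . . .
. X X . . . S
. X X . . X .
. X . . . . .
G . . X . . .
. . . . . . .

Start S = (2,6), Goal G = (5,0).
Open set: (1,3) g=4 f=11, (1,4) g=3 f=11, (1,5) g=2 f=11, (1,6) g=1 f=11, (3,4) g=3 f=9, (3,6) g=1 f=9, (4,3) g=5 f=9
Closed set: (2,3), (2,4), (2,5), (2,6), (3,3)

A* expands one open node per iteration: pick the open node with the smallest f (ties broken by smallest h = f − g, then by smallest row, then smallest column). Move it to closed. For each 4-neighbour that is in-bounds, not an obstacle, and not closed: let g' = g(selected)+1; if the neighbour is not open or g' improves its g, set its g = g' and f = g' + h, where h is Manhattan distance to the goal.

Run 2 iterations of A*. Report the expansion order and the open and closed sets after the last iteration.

order=[(4,3) → (4,2)]; open=[(1,3) g=4 f=11, (1,4) g=3 f=11, (1,5) g=2 f=11, (1,6) g=1 f=11, (3,4) g=3 f=9, (3,6) g=1 f=9, (4,4) g=6 f=11, (5,2) g=7 f=9]; closed=[(2,3), (2,4), (2,5), (2,6), (3,3), (4,2), (4,3)]

step 1: expand (4,3) (f=9, h=4) → closed; open now [(1,3) g=4 f=11, (1,4) g=3 f=11, (1,5) g=2 f=11, (1,6) g=1 f=11, (3,4) g=3 f=9, (3,6) g=1 f=9, (4,2) g=6 f=9, (4,4) g=6 f=11]
step 2: expand (4,2) (f=9, h=3) → closed; open now [(1,3) g=4 f=11, (1,4) g=3 f=11, (1,5) g=2 f=11, (1,6) g=1 f=11, (3,4) g=3 f=9, (3,6) g=1 f=9, (4,4) g=6 f=11, (5,2) g=7 f=9]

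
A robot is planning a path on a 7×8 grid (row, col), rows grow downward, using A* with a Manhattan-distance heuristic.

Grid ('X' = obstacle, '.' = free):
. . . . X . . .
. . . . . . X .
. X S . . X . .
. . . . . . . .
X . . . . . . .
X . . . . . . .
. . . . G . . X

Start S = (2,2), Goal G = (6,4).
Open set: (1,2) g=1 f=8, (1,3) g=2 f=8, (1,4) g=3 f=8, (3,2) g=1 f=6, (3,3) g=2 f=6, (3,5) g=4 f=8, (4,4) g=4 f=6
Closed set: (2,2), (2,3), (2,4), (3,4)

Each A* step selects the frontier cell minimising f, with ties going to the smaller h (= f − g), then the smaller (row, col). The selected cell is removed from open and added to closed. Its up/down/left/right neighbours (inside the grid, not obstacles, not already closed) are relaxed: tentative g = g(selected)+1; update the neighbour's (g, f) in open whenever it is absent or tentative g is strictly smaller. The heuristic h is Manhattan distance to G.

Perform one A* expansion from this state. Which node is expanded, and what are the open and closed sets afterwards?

step 1: expand (4,4) (f=6, h=2) → closed; open now [(1,2) g=1 f=8, (1,3) g=2 f=8, (1,4) g=3 f=8, (3,2) g=1 f=6, (3,3) g=2 f=6, (3,5) g=4 f=8, (4,3) g=5 f=8, (4,5) g=5 f=8, (5,4) g=5 f=6]

expanded=(4,4); open=[(1,2) g=1 f=8, (1,3) g=2 f=8, (1,4) g=3 f=8, (3,2) g=1 f=6, (3,3) g=2 f=6, (3,5) g=4 f=8, (4,3) g=5 f=8, (4,5) g=5 f=8, (5,4) g=5 f=6]; closed=[(2,2), (2,3), (2,4), (3,4), (4,4)]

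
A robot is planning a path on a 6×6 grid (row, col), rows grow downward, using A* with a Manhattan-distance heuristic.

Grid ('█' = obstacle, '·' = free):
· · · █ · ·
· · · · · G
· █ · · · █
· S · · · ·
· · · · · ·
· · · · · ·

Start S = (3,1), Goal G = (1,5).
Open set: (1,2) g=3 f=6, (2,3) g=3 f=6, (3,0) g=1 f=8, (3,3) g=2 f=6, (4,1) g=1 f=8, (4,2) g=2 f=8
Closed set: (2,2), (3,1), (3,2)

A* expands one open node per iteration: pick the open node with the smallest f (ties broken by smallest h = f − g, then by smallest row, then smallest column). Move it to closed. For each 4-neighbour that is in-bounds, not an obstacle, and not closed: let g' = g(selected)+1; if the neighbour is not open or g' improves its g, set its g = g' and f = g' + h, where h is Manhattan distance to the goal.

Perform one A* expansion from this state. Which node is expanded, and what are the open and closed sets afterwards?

expanded=(1,2); open=[(0,2) g=4 f=8, (1,1) g=4 f=8, (1,3) g=4 f=6, (2,3) g=3 f=6, (3,0) g=1 f=8, (3,3) g=2 f=6, (4,1) g=1 f=8, (4,2) g=2 f=8]; closed=[(1,2), (2,2), (3,1), (3,2)]

step 1: expand (1,2) (f=6, h=3) → closed; open now [(0,2) g=4 f=8, (1,1) g=4 f=8, (1,3) g=4 f=6, (2,3) g=3 f=6, (3,0) g=1 f=8, (3,3) g=2 f=6, (4,1) g=1 f=8, (4,2) g=2 f=8]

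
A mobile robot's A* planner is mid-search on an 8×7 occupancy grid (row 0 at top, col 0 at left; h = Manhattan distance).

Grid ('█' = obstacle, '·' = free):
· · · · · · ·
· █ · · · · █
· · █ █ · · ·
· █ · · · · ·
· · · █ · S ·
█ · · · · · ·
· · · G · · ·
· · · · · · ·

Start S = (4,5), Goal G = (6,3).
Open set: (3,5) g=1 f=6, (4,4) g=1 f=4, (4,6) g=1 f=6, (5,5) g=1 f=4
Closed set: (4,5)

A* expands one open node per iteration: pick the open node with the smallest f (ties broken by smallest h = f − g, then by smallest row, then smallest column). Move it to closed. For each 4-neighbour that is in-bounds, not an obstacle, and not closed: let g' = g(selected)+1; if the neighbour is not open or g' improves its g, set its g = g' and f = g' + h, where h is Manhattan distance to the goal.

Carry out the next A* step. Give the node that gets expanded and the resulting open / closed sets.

expanded=(4,4); open=[(3,4) g=2 f=6, (3,5) g=1 f=6, (4,6) g=1 f=6, (5,4) g=2 f=4, (5,5) g=1 f=4]; closed=[(4,4), (4,5)]

step 1: expand (4,4) (f=4, h=3) → closed; open now [(3,4) g=2 f=6, (3,5) g=1 f=6, (4,6) g=1 f=6, (5,4) g=2 f=4, (5,5) g=1 f=4]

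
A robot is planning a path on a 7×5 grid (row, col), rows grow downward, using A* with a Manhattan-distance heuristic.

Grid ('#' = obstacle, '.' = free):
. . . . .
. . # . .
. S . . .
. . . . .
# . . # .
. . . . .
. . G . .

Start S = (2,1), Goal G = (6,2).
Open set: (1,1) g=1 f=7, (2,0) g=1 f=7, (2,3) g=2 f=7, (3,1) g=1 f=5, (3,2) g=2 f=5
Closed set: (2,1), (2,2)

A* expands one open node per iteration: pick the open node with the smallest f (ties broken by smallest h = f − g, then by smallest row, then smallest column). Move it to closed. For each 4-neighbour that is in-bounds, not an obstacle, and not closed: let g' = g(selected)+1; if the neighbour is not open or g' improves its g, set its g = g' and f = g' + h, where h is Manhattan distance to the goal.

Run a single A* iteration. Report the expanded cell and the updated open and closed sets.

step 1: expand (3,2) (f=5, h=3) → closed; open now [(1,1) g=1 f=7, (2,0) g=1 f=7, (2,3) g=2 f=7, (3,1) g=1 f=5, (3,3) g=3 f=7, (4,2) g=3 f=5]

expanded=(3,2); open=[(1,1) g=1 f=7, (2,0) g=1 f=7, (2,3) g=2 f=7, (3,1) g=1 f=5, (3,3) g=3 f=7, (4,2) g=3 f=5]; closed=[(2,1), (2,2), (3,2)]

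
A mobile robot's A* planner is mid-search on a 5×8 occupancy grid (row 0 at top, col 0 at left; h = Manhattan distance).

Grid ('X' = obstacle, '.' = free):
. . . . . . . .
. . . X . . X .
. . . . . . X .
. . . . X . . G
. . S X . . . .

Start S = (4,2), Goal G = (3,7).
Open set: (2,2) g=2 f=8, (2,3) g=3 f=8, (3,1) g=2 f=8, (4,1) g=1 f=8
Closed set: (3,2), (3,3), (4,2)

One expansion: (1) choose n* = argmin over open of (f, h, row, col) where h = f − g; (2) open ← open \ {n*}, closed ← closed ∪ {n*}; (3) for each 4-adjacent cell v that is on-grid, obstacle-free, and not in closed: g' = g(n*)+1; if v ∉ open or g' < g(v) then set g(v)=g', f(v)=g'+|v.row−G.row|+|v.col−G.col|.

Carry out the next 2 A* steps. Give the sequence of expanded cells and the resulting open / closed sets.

order=[(2,3) → (2,4)]; open=[(1,4) g=5 f=10, (2,2) g=2 f=8, (2,5) g=5 f=8, (3,1) g=2 f=8, (4,1) g=1 f=8]; closed=[(2,3), (2,4), (3,2), (3,3), (4,2)]

step 1: expand (2,3) (f=8, h=5) → closed; open now [(2,2) g=2 f=8, (2,4) g=4 f=8, (3,1) g=2 f=8, (4,1) g=1 f=8]
step 2: expand (2,4) (f=8, h=4) → closed; open now [(1,4) g=5 f=10, (2,2) g=2 f=8, (2,5) g=5 f=8, (3,1) g=2 f=8, (4,1) g=1 f=8]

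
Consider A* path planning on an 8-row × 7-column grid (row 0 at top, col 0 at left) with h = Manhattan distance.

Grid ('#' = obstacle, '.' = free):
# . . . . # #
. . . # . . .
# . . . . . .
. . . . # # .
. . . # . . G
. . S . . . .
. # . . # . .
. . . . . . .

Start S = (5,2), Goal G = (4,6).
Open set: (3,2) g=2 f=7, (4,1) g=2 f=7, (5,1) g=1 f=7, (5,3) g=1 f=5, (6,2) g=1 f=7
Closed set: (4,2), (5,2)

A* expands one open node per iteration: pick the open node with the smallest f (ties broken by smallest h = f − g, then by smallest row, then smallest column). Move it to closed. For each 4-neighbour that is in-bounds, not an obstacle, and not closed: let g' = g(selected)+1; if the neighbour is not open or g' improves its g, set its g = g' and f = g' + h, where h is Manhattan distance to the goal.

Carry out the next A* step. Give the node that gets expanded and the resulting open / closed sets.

step 1: expand (5,3) (f=5, h=4) → closed; open now [(3,2) g=2 f=7, (4,1) g=2 f=7, (5,1) g=1 f=7, (5,4) g=2 f=5, (6,2) g=1 f=7, (6,3) g=2 f=7]

expanded=(5,3); open=[(3,2) g=2 f=7, (4,1) g=2 f=7, (5,1) g=1 f=7, (5,4) g=2 f=5, (6,2) g=1 f=7, (6,3) g=2 f=7]; closed=[(4,2), (5,2), (5,3)]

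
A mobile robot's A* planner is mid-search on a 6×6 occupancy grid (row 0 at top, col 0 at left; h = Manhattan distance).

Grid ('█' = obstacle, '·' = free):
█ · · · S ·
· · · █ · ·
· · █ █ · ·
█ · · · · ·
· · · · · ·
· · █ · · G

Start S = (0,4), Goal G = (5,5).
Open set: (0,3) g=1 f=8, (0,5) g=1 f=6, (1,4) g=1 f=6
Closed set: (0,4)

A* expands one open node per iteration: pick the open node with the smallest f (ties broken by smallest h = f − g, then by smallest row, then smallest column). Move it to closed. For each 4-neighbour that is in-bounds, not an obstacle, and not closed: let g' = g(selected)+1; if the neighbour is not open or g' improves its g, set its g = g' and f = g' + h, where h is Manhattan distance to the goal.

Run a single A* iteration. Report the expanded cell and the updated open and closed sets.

expanded=(0,5); open=[(0,3) g=1 f=8, (1,4) g=1 f=6, (1,5) g=2 f=6]; closed=[(0,4), (0,5)]

step 1: expand (0,5) (f=6, h=5) → closed; open now [(0,3) g=1 f=8, (1,4) g=1 f=6, (1,5) g=2 f=6]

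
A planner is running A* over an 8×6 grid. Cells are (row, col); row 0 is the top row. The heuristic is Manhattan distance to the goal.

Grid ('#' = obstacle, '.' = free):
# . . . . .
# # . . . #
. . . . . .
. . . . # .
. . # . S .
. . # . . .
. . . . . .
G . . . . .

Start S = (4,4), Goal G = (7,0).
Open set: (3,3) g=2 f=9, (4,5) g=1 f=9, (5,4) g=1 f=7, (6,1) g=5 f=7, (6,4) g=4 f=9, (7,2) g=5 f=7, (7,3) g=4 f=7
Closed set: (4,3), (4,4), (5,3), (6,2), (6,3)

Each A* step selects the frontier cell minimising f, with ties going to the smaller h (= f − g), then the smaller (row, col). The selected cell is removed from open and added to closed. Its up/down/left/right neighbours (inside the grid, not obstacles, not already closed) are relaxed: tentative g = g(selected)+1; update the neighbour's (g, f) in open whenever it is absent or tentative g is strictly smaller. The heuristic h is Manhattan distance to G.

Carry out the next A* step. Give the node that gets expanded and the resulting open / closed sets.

expanded=(6,1); open=[(3,3) g=2 f=9, (4,5) g=1 f=9, (5,1) g=6 f=9, (5,4) g=1 f=7, (6,0) g=6 f=7, (6,4) g=4 f=9, (7,1) g=6 f=7, (7,2) g=5 f=7, (7,3) g=4 f=7]; closed=[(4,3), (4,4), (5,3), (6,1), (6,2), (6,3)]

step 1: expand (6,1) (f=7, h=2) → closed; open now [(3,3) g=2 f=9, (4,5) g=1 f=9, (5,1) g=6 f=9, (5,4) g=1 f=7, (6,0) g=6 f=7, (6,4) g=4 f=9, (7,1) g=6 f=7, (7,2) g=5 f=7, (7,3) g=4 f=7]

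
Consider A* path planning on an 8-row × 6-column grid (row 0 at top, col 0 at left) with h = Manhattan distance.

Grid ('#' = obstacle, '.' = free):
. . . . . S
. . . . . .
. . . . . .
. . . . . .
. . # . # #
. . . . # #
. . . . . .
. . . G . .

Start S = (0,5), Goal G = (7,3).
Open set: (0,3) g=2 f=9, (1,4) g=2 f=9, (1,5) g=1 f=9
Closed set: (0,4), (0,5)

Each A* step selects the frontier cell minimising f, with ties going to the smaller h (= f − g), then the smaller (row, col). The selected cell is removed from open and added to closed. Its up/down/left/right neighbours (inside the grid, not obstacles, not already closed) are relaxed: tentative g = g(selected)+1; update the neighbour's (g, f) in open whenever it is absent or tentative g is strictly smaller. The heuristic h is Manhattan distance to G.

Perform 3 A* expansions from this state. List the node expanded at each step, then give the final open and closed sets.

step 1: expand (0,3) (f=9, h=7) → closed; open now [(0,2) g=3 f=11, (1,3) g=3 f=9, (1,4) g=2 f=9, (1,5) g=1 f=9]
step 2: expand (1,3) (f=9, h=6) → closed; open now [(0,2) g=3 f=11, (1,2) g=4 f=11, (1,4) g=2 f=9, (1,5) g=1 f=9, (2,3) g=4 f=9]
step 3: expand (2,3) (f=9, h=5) → closed; open now [(0,2) g=3 f=11, (1,2) g=4 f=11, (1,4) g=2 f=9, (1,5) g=1 f=9, (2,2) g=5 f=11, (2,4) g=5 f=11, (3,3) g=5 f=9]

order=[(0,3) → (1,3) → (2,3)]; open=[(0,2) g=3 f=11, (1,2) g=4 f=11, (1,4) g=2 f=9, (1,5) g=1 f=9, (2,2) g=5 f=11, (2,4) g=5 f=11, (3,3) g=5 f=9]; closed=[(0,3), (0,4), (0,5), (1,3), (2,3)]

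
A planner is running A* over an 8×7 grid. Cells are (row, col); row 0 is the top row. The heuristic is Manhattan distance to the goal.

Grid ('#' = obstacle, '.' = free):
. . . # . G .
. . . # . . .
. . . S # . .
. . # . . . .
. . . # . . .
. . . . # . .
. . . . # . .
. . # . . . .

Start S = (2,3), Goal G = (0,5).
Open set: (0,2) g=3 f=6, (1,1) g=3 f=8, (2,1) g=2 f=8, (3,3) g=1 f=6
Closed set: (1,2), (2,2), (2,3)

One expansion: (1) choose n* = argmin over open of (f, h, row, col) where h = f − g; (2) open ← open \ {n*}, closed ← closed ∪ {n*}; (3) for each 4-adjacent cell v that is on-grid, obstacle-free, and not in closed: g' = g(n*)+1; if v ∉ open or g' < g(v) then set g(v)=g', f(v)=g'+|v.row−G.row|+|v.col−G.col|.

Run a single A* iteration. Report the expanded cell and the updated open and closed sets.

step 1: expand (0,2) (f=6, h=3) → closed; open now [(0,1) g=4 f=8, (1,1) g=3 f=8, (2,1) g=2 f=8, (3,3) g=1 f=6]

expanded=(0,2); open=[(0,1) g=4 f=8, (1,1) g=3 f=8, (2,1) g=2 f=8, (3,3) g=1 f=6]; closed=[(0,2), (1,2), (2,2), (2,3)]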